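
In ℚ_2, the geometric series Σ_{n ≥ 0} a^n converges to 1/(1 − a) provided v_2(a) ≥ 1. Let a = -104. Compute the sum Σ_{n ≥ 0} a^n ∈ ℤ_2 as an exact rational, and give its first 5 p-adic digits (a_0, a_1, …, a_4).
Σ a^n = 1/(1 − a) = 1/105;  first 5 digits = (1, 0, 0, 1, 1)

v_2(a) = 3 ≥ 1, so the series converges in ℤ_2 to 1/(1 − a) = 1/(1 − (-104)) = 1/105. Expand this rational in ℤ_2: compute digits iteratively via d_i = x_i mod 2, x_{i+1} = (x_i − d_i)/2. The first 5 digits are (1, 0, 0, 1, 1).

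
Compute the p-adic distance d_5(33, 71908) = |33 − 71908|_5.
d_5(33, 71908) = 1/3125

Step 1 — x − y = 33 − 71908 = -71875. Step 2 — v_5(-71875) = 5 (factor: -71875 = −(5^5 · 23); the sign does not affect v_p). Step 3 — |x − y|_5 = 5^{-5} = 1/3125.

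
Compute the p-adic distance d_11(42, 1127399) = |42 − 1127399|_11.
d_11(42, 1127399) = 1/161051

Step 1 — x − y = 42 − 1127399 = -1127357. Step 2 — v_11(-1127357) = 5 (factor: -1127357 = −(11^5 · 7); the sign does not affect v_p). Step 3 — |x − y|_11 = 11^{-5} = 1/161051.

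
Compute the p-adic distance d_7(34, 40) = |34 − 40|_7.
d_7(34, 40) = 1

Step 1 — x − y = 34 − 40 = -6. Step 2 — v_7(-6) = 0 (factor: -6 = −(7^0 · 6); the sign does not affect v_p). Step 3 — |x − y|_7 = 7^{0} = 1.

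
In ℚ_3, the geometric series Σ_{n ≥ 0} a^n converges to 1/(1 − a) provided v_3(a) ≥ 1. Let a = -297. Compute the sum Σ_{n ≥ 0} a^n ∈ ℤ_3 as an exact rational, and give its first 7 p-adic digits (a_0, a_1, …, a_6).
Σ a^n = 1/(1 − a) = 1/298;  first 7 digits = (1, 0, 0, 1, 2, 1, 0)

v_3(a) = 3 ≥ 1, so the series converges in ℤ_3 to 1/(1 − a) = 1/(1 − (-297)) = 1/298. Expand this rational in ℤ_3: compute digits iteratively via d_i = x_i mod 3, x_{i+1} = (x_i − d_i)/3. The first 7 digits are (1, 0, 0, 1, 2, 1, 0).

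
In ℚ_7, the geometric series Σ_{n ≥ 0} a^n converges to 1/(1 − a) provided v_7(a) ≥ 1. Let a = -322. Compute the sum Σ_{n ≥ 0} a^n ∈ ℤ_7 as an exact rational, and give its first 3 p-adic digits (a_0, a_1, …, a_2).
Σ a^n = 1/(1 − a) = 1/323;  first 3 digits = (1, 3, 2)

v_7(a) = 1 ≥ 1, so the series converges in ℤ_7 to 1/(1 − a) = 1/(1 − (-322)) = 1/323. Expand this rational in ℤ_7: compute digits iteratively via d_i = x_i mod 7, x_{i+1} = (x_i − d_i)/7. The first 3 digits are (1, 3, 2).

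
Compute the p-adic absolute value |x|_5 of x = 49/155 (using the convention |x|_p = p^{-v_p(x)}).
|49/155|_5 = 5

Step 1 — compute v_5(x) by factoring powers of 5 out of the numerator and denominator: v_5(49/155) = -1. Step 2 — apply |x|_p = p^{-v_p(x)} = 5^{1} = 5.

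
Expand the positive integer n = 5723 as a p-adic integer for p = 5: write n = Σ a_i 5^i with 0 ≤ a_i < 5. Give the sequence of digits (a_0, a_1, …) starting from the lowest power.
(a_0, a_1, …) = (3, 4, 3, 0, 4, 1)

Repeated division by 5 gives the digits low-to-high: 5723 = 3 + 4·5^1 + 3·5^2 + 4·5^4 + 1·5^5. Digit sequence: (3, 4, 3, 0, 4, 1).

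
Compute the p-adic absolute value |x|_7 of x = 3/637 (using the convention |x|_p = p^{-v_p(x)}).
|3/637|_7 = 49

Step 1 — compute v_7(x) by factoring powers of 7 out of the numerator and denominator: v_7(3/637) = -2. Step 2 — apply |x|_p = p^{-v_p(x)} = 7^{2} = 49.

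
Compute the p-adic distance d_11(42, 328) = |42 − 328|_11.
d_11(42, 328) = 1/11

Step 1 — x − y = 42 − 328 = -286. Step 2 — v_11(-286) = 1 (factor: -286 = −(11^1 · 26); the sign does not affect v_p). Step 3 — |x − y|_11 = 11^{-1} = 1/11.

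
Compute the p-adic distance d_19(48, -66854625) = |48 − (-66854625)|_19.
d_19(48, -66854625) = 1/2476099

Step 1 — x − y = 48 − (-66854625) = 66854673. Step 2 — v_19(66854673) = 5 (factor: 66854673 = (19^5 · 27); the sign does not affect v_p). Step 3 — |x − y|_19 = 19^{-5} = 1/2476099.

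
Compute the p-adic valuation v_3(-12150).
v_3(-12150) = 5

v_3(n) is the largest exponent k such that 3^k divides n. Factor out: -12150 = -3^5 · 50. (Sign doesn't affect v_p.) So v_3(-12150) = 5.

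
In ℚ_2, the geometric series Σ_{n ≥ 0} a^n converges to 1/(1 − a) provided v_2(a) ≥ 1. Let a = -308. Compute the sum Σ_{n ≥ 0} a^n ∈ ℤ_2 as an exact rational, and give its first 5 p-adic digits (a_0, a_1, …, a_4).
Σ a^n = 1/(1 − a) = 1/309;  first 5 digits = (1, 0, 1, 1, 1)

v_2(a) = 2 ≥ 1, so the series converges in ℤ_2 to 1/(1 − a) = 1/(1 − (-308)) = 1/309. Expand this rational in ℤ_2: compute digits iteratively via d_i = x_i mod 2, x_{i+1} = (x_i − d_i)/2. The first 5 digits are (1, 0, 1, 1, 1).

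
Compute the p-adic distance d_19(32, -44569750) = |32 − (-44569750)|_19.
d_19(32, -44569750) = 1/2476099

Step 1 — x − y = 32 − (-44569750) = 44569782. Step 2 — v_19(44569782) = 5 (factor: 44569782 = (19^5 · 18); the sign does not affect v_p). Step 3 — |x − y|_19 = 19^{-5} = 1/2476099.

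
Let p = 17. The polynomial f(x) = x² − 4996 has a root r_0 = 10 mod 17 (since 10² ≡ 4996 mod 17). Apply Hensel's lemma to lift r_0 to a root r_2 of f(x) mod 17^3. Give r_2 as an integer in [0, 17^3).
r_2 = 3665 (mod 4913)

Hensel's recurrence: r_{i+1} = r_i − f(r_i)·(f′(r_i))^{-1} mod 17^{i+2}, with f′(x) = 2x. Iterate:
  r_0 = 10 (mod 17)
  r_1 = 197 (mod 289)
  r_2 = 3665 (mod 4913)
Final: r_2 = 3665, and one checks f(r_2) ≡ 0 mod 17^3.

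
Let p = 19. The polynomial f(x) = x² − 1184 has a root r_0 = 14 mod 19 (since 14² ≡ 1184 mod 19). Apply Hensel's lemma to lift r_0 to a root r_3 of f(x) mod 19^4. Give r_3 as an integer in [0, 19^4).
r_3 = 74209 (mod 130321)

Hensel's recurrence: r_{i+1} = r_i − f(r_i)·(f′(r_i))^{-1} mod 19^{i+2}, with f′(x) = 2x. Iterate:
  r_0 = 14 (mod 19)
  r_1 = 204 (mod 361)
  r_2 = 5619 (mod 6859)
  r_3 = 74209 (mod 130321)
Final: r_3 = 74209, and one checks f(r_3) ≡ 0 mod 19^4.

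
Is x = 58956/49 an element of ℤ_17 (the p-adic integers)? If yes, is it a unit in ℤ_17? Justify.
x ∈ ℤ_17 but not a unit; v_17(x) = 3 > 0

ℤ_17 = {x ∈ ℚ_17 : v_17(x) ≥ 0} and ℤ_17^× = {x ∈ ℤ_17 : v_17(x) = 0}. Here v_17(58956/49) = v_17(num) − v_17(den) = 3; compare against these criteria.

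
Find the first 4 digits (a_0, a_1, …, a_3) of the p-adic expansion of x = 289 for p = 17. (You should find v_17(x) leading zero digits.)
(a_0, …, a_3) = (0, 0, 1, 0)

v_17(289) = 2, so a_0 = ... = a_1 = 0. Factor out: x = 17^2 · u with u = 1 a unit in ℤ_17. Expand u iteratively via a_{v+i} = u_i mod 17, u_{i+1} = (u_i − a_{v+i})/17:
  u_0 = 1;  a_2 = 1;  u_1 = (u_0 − 1)/17 = 0
  u_1 = 0;  a_3 = 0;  u_2 = (u_1 − 0)/17 = 0
Digits: (0, 0, 1, 0).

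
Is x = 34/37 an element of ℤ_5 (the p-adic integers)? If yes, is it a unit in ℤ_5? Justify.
x ∈ ℤ_5^× (unit); v_5(x) = 0

ℤ_5 = {x ∈ ℚ_5 : v_5(x) ≥ 0} and ℤ_5^× = {x ∈ ℤ_5 : v_5(x) = 0}. Here v_5(34/37) = v_5(num) − v_5(den) = 0; compare against these criteria.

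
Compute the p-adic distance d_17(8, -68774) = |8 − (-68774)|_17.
d_17(8, -68774) = 1/4913

Step 1 — x − y = 8 − (-68774) = 68782. Step 2 — v_17(68782) = 3 (factor: 68782 = (17^3 · 14); the sign does not affect v_p). Step 3 — |x − y|_17 = 17^{-3} = 1/4913.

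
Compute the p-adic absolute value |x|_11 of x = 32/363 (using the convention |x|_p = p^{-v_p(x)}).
|32/363|_11 = 121

Step 1 — compute v_11(x) by factoring powers of 11 out of the numerator and denominator: v_11(32/363) = -2. Step 2 — apply |x|_p = p^{-v_p(x)} = 11^{2} = 121.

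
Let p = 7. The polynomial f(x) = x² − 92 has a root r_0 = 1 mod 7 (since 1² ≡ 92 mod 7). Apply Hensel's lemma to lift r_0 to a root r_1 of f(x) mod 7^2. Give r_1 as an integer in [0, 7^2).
r_1 = 22 (mod 49)

Hensel's recurrence: r_{i+1} = r_i − f(r_i)·(f′(r_i))^{-1} mod 7^{i+2}, with f′(x) = 2x. Iterate:
  r_0 = 1 (mod 7)
  r_1 = 22 (mod 49)
Final: r_1 = 22, and one checks f(r_1) ≡ 0 mod 7^2.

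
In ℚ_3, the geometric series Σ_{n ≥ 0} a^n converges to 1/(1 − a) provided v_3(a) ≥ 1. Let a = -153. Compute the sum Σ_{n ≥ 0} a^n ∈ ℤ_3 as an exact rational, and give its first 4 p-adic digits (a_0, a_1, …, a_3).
Σ a^n = 1/(1 − a) = 1/154;  first 4 digits = (1, 0, 1, 0)

v_3(a) = 2 ≥ 1, so the series converges in ℤ_3 to 1/(1 − a) = 1/(1 − (-153)) = 1/154. Expand this rational in ℤ_3: compute digits iteratively via d_i = x_i mod 3, x_{i+1} = (x_i − d_i)/3. The first 4 digits are (1, 0, 1, 0).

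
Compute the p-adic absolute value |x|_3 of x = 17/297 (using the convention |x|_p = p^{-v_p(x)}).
|17/297|_3 = 27

Step 1 — compute v_3(x) by factoring powers of 3 out of the numerator and denominator: v_3(17/297) = -3. Step 2 — apply |x|_p = p^{-v_p(x)} = 3^{3} = 27.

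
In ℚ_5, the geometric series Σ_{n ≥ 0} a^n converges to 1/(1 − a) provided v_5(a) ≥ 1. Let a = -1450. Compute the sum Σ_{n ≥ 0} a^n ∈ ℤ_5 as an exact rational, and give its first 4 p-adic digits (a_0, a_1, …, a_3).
Σ a^n = 1/(1 − a) = 1/1451;  first 4 digits = (1, 0, 2, 3)

v_5(a) = 2 ≥ 1, so the series converges in ℤ_5 to 1/(1 − a) = 1/(1 − (-1450)) = 1/1451. Expand this rational in ℤ_5: compute digits iteratively via d_i = x_i mod 5, x_{i+1} = (x_i − d_i)/5. The first 4 digits are (1, 0, 2, 3).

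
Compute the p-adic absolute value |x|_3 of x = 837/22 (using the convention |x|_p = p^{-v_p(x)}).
|837/22|_3 = 1/27

Step 1 — compute v_3(x) by factoring powers of 3 out of the numerator and denominator: v_3(837/22) = 3. Step 2 — apply |x|_p = p^{-v_p(x)} = 3^{-3} = 1/27.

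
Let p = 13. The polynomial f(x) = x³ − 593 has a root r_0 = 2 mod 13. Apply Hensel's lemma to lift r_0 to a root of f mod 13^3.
r_2 = 1952 (mod 2197)

Hensel: r_{i+1} = r_i − f(r_i)/f′(r_i) mod 13^{i+2}, where f′(x) = 3x². Iterate:
  r_0 = 2 (mod 13)
  r_1 = 93 (mod 169)
  r_2 = 1952 (mod 2197)
Final: r = 1952 with f(r) ≡ 0 mod 13^3.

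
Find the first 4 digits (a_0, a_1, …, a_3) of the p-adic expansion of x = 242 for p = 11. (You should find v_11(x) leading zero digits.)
(a_0, …, a_3) = (0, 0, 2, 0)

v_11(242) = 2, so a_0 = ... = a_1 = 0. Factor out: x = 11^2 · u with u = 2 a unit in ℤ_11. Expand u iteratively via a_{v+i} = u_i mod 11, u_{i+1} = (u_i − a_{v+i})/11:
  u_0 = 2;  a_2 = 2;  u_1 = (u_0 − 2)/11 = 0
  u_1 = 0;  a_3 = 0;  u_2 = (u_1 − 0)/11 = 0
Digits: (0, 0, 2, 0).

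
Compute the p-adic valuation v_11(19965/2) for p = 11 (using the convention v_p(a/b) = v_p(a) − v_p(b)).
v_11(19965/2) = 3

Factor powers of 11 from the numerator and denominator of the reduced fraction: 19965 = 11^3 · 15 and 2 = 11^0 · 2. Apply v_p(a/b) = v_p(a) − v_p(b): v_11(19965/2) = 3 − 0 = 3.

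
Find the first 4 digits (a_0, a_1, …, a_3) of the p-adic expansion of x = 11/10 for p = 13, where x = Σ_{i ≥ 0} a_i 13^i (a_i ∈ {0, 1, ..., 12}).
(a_0, …, a_3) = (5, 1, 9, 11)

v_13(11/10) = 0 (numerator and denominator both coprime to 13), so x ∈ ℤ_13^×. Compute digits iteratively via a_i = x_i mod 13, x_{i+1} = (x_i − a_i)/13, with x_0 = x:
  x_0 = 11/10;  a_0 = 5;  x_1 = (x_0 − 5)/13 = -3/10
  x_1 = -3/10;  a_1 = 1;  x_2 = (x_1 − 1)/13 = -1/10
  x_2 = -1/10;  a_2 = 9;  x_3 = (x_2 − 9)/13 = -7/10
  x_3 = -7/10;  a_3 = 11;  x_4 = (x_3 − 11)/13 = -9/10
Digits: (5, 1, 9, 11).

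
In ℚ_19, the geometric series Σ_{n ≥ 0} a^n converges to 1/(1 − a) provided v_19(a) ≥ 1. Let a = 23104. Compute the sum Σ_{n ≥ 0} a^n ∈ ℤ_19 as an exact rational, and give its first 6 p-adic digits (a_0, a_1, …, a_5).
Σ a^n = 1/(1 − a) = -1/23103;  first 6 digits = (1, 0, 7, 3, 11, 6)

v_19(a) = 2 ≥ 1, so the series converges in ℤ_19 to 1/(1 − a) = 1/(1 − 23104) = -1/23103. Expand this rational in ℤ_19: compute digits iteratively via d_i = x_i mod 19, x_{i+1} = (x_i − d_i)/19. The first 6 digits are (1, 0, 7, 3, 11, 6).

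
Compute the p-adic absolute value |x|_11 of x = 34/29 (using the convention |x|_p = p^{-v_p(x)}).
|34/29|_11 = 1

Step 1 — compute v_11(x) by factoring powers of 11 out of the numerator and denominator: v_11(34/29) = 0. Step 2 — apply |x|_p = p^{-v_p(x)} = 11^{0} = 1.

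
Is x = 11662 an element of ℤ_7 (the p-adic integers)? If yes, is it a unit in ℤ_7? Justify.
x ∈ ℤ_7 but not a unit; v_7(x) = 3 > 0

ℤ_7 = {x ∈ ℚ_7 : v_7(x) ≥ 0} and ℤ_7^× = {x ∈ ℤ_7 : v_7(x) = 0}. Here v_7(11662) = v_7(num) − v_7(den) = 3; compare against these criteria.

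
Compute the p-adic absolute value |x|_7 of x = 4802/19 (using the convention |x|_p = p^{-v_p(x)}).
|4802/19|_7 = 1/2401

Step 1 — compute v_7(x) by factoring powers of 7 out of the numerator and denominator: v_7(4802/19) = 4. Step 2 — apply |x|_p = p^{-v_p(x)} = 7^{-4} = 1/2401.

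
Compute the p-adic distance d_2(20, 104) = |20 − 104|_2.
d_2(20, 104) = 1/4

Step 1 — x − y = 20 − 104 = -84. Step 2 — v_2(-84) = 2 (factor: -84 = −(2^2 · 21); the sign does not affect v_p). Step 3 — |x − y|_2 = 2^{-2} = 1/4.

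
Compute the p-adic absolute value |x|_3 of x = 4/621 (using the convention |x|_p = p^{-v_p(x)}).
|4/621|_3 = 27

Step 1 — compute v_3(x) by factoring powers of 3 out of the numerator and denominator: v_3(4/621) = -3. Step 2 — apply |x|_p = p^{-v_p(x)} = 3^{3} = 27.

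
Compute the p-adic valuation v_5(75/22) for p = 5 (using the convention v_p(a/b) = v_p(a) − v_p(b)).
v_5(75/22) = 2

Factor powers of 5 from the numerator and denominator of the reduced fraction: 75 = 5^2 · 3 and 22 = 5^0 · 22. Apply v_p(a/b) = v_p(a) − v_p(b): v_5(75/22) = 2 − 0 = 2.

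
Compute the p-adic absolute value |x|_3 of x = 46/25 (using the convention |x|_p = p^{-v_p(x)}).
|46/25|_3 = 1

Step 1 — compute v_3(x) by factoring powers of 3 out of the numerator and denominator: v_3(46/25) = 0. Step 2 — apply |x|_p = p^{-v_p(x)} = 3^{0} = 1.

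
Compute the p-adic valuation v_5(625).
v_5(625) = 4

v_5(n) is the largest exponent k such that 5^k divides n. Factor out: 625 = 5^4 · 1. (Sign doesn't affect v_p.) So v_5(625) = 4.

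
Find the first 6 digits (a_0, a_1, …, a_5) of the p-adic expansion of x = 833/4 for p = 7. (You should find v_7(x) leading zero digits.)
(a_0, …, a_5) = (0, 0, 6, 5, 1, 5)

v_7(833/4) = 2, so a_0 = ... = a_1 = 0. Factor out: x = 7^2 · u with u = 17/4 a unit in ℤ_7. Expand u iteratively via a_{v+i} = u_i mod 7, u_{i+1} = (u_i − a_{v+i})/7:
  u_0 = 17/4;  a_2 = 6;  u_1 = (u_0 − 6)/7 = -1/4
  u_1 = -1/4;  a_3 = 5;  u_2 = (u_1 − 5)/7 = -3/4
  u_2 = -3/4;  a_4 = 1;  u_3 = (u_2 − 1)/7 = -1/4
  u_3 = -1/4;  a_5 = 5;  u_4 = (u_3 − 5)/7 = -3/4
Digits: (0, 0, 6, 5, 1, 5).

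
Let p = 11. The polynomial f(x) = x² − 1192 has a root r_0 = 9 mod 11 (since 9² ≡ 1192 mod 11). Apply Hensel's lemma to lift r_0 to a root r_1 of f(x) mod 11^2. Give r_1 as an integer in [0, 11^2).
r_1 = 64 (mod 121)

Hensel's recurrence: r_{i+1} = r_i − f(r_i)·(f′(r_i))^{-1} mod 11^{i+2}, with f′(x) = 2x. Iterate:
  r_0 = 9 (mod 11)
  r_1 = 64 (mod 121)
Final: r_1 = 64, and one checks f(r_1) ≡ 0 mod 11^2.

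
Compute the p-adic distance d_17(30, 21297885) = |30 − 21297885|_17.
d_17(30, 21297885) = 1/1419857

Step 1 — x − y = 30 − 21297885 = -21297855. Step 2 — v_17(-21297855) = 5 (factor: -21297855 = −(17^5 · 15); the sign does not affect v_p). Step 3 — |x − y|_17 = 17^{-5} = 1/1419857.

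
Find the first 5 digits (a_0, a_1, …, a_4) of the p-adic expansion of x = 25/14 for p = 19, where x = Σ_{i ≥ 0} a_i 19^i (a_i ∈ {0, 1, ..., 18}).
(a_0, …, a_4) = (14, 17, 14, 6, 1)

v_19(25/14) = 0 (numerator and denominator both coprime to 19), so x ∈ ℤ_19^×. Compute digits iteratively via a_i = x_i mod 19, x_{i+1} = (x_i − a_i)/19, with x_0 = x:
  x_0 = 25/14;  a_0 = 14;  x_1 = (x_0 − 14)/19 = -9/14
  x_1 = -9/14;  a_1 = 17;  x_2 = (x_1 − 17)/19 = -13/14
  x_2 = -13/14;  a_2 = 14;  x_3 = (x_2 − 14)/19 = -11/14
  x_3 = -11/14;  a_3 = 6;  x_4 = (x_3 − 6)/19 = -5/14
  x_4 = -5/14;  a_4 = 1;  x_5 = (x_4 − 1)/19 = -1/14
Digits: (14, 17, 14, 6, 1).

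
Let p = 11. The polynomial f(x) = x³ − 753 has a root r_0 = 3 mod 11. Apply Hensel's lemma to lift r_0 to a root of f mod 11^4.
r_3 = 6537 (mod 14641)

Hensel: r_{i+1} = r_i − f(r_i)/f′(r_i) mod 11^{i+2}, where f′(x) = 3x². Iterate:
  r_0 = 3 (mod 11)
  r_1 = 3 (mod 121)
  r_2 = 1213 (mod 1331)
  r_3 = 6537 (mod 14641)
Final: r = 6537 with f(r) ≡ 0 mod 11^4.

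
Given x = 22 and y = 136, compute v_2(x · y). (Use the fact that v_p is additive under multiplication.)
v_2(2992) = 4

v_p(x) = 1 (factor: 22 = 2^1 · 11); v_p(y) = 3 (factor: 136 = 2^3 · 17). Additivity: v_p(xy) = v_p(x) + v_p(y) = 1 + 3 = 4. (Direct check: xy = 2992 = 2^4 · (187).)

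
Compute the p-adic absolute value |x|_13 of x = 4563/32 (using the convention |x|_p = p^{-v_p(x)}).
|4563/32|_13 = 1/169

Step 1 — compute v_13(x) by factoring powers of 13 out of the numerator and denominator: v_13(4563/32) = 2. Step 2 — apply |x|_p = p^{-v_p(x)} = 13^{-2} = 1/169.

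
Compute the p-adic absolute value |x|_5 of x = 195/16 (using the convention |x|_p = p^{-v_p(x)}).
|195/16|_5 = 1/5

Step 1 — compute v_5(x) by factoring powers of 5 out of the numerator and denominator: v_5(195/16) = 1. Step 2 — apply |x|_p = p^{-v_p(x)} = 5^{-1} = 1/5.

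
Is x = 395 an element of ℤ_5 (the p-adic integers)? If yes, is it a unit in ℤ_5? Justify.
x ∈ ℤ_5 but not a unit; v_5(x) = 1 > 0

ℤ_5 = {x ∈ ℚ_5 : v_5(x) ≥ 0} and ℤ_5^× = {x ∈ ℤ_5 : v_5(x) = 0}. Here v_5(395) = v_5(num) − v_5(den) = 1; compare against these criteria.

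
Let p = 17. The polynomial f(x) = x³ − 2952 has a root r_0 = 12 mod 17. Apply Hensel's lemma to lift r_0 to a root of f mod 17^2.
r_1 = 63 (mod 289)

Hensel: r_{i+1} = r_i − f(r_i)/f′(r_i) mod 17^{i+2}, where f′(x) = 3x². Iterate:
  r_0 = 12 (mod 17)
  r_1 = 63 (mod 289)
Final: r = 63 with f(r) ≡ 0 mod 17^2.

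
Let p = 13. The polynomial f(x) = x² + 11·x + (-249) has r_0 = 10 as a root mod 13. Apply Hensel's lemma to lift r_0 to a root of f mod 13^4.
r_3 = 1336 (mod 28561)

Hensel: r_{i+1} = r_i − f(r_i)·(f′(r_i))^{-1} mod 13^{i+2}, f′(x) = 2x + 11. Iterate:
  r_0 = 10 (mod 13)
  r_1 = 153 (mod 169)
  r_2 = 1336 (mod 2197)
  r_3 = 1336 (mod 28561)
Final: r = 1336 satisfies f(r) ≡ 0 mod 13^4.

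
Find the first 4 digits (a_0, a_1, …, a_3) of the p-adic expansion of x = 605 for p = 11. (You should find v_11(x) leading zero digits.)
(a_0, …, a_3) = (0, 0, 5, 0)

v_11(605) = 2, so a_0 = ... = a_1 = 0. Factor out: x = 11^2 · u with u = 5 a unit in ℤ_11. Expand u iteratively via a_{v+i} = u_i mod 11, u_{i+1} = (u_i − a_{v+i})/11:
  u_0 = 5;  a_2 = 5;  u_1 = (u_0 − 5)/11 = 0
  u_1 = 0;  a_3 = 0;  u_2 = (u_1 − 0)/11 = 0
Digits: (0, 0, 5, 0).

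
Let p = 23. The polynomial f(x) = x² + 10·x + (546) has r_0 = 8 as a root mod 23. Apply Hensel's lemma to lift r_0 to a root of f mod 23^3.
r_2 = 8242 (mod 12167)

Hensel: r_{i+1} = r_i − f(r_i)·(f′(r_i))^{-1} mod 23^{i+2}, f′(x) = 2x + 10. Iterate:
  r_0 = 8 (mod 23)
  r_1 = 307 (mod 529)
  r_2 = 8242 (mod 12167)
Final: r = 8242 satisfies f(r) ≡ 0 mod 23^3.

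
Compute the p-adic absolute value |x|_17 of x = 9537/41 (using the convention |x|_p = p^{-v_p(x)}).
|9537/41|_17 = 1/289

Step 1 — compute v_17(x) by factoring powers of 17 out of the numerator and denominator: v_17(9537/41) = 2. Step 2 — apply |x|_p = p^{-v_p(x)} = 17^{-2} = 1/289.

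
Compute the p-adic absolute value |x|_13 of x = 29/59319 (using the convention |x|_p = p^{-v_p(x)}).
|29/59319|_13 = 2197

Step 1 — compute v_13(x) by factoring powers of 13 out of the numerator and denominator: v_13(29/59319) = -3. Step 2 — apply |x|_p = p^{-v_p(x)} = 13^{3} = 2197.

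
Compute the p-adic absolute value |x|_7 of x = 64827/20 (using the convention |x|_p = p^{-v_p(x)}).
|64827/20|_7 = 1/2401

Step 1 — compute v_7(x) by factoring powers of 7 out of the numerator and denominator: v_7(64827/20) = 4. Step 2 — apply |x|_p = p^{-v_p(x)} = 7^{-4} = 1/2401.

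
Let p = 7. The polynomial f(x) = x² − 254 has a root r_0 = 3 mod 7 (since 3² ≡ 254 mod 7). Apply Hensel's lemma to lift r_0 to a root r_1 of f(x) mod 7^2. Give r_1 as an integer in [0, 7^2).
r_1 = 3 (mod 49)

Hensel's recurrence: r_{i+1} = r_i − f(r_i)·(f′(r_i))^{-1} mod 7^{i+2}, with f′(x) = 2x. Iterate:
  r_0 = 3 (mod 7)
  r_1 = 3 (mod 49)
Final: r_1 = 3, and one checks f(r_1) ≡ 0 mod 7^2.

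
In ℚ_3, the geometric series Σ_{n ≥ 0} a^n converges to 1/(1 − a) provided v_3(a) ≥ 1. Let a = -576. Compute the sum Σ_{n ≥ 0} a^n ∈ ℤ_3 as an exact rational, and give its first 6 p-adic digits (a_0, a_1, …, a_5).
Σ a^n = 1/(1 − a) = 1/577;  first 6 digits = (1, 0, 2, 2, 2, 0)

v_3(a) = 2 ≥ 1, so the series converges in ℤ_3 to 1/(1 − a) = 1/(1 − (-576)) = 1/577. Expand this rational in ℤ_3: compute digits iteratively via d_i = x_i mod 3, x_{i+1} = (x_i − d_i)/3. The first 6 digits are (1, 0, 2, 2, 2, 0).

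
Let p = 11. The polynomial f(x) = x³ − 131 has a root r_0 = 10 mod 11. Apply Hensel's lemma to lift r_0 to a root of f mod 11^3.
r_2 = 648 (mod 1331)

Hensel: r_{i+1} = r_i − f(r_i)/f′(r_i) mod 11^{i+2}, where f′(x) = 3x². Iterate:
  r_0 = 10 (mod 11)
  r_1 = 43 (mod 121)
  r_2 = 648 (mod 1331)
Final: r = 648 with f(r) ≡ 0 mod 11^3.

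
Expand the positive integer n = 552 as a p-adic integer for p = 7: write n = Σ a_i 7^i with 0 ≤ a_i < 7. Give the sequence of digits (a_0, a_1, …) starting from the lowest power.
(a_0, a_1, …) = (6, 1, 4, 1)

Repeated division by 7 gives the digits low-to-high: 552 = 6 + 1·7^1 + 4·7^2 + 1·7^3. Digit sequence: (6, 1, 4, 1).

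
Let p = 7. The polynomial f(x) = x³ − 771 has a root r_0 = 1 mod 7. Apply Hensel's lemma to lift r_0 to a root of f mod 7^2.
r_1 = 29 (mod 49)

Hensel: r_{i+1} = r_i − f(r_i)/f′(r_i) mod 7^{i+2}, where f′(x) = 3x². Iterate:
  r_0 = 1 (mod 7)
  r_1 = 29 (mod 49)
Final: r = 29 with f(r) ≡ 0 mod 7^2.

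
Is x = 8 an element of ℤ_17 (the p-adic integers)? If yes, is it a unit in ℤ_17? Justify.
x ∈ ℤ_17^× (unit); v_17(x) = 0

ℤ_17 = {x ∈ ℚ_17 : v_17(x) ≥ 0} and ℤ_17^× = {x ∈ ℤ_17 : v_17(x) = 0}. Here v_17(8) = v_17(num) − v_17(den) = 0; compare against these criteria.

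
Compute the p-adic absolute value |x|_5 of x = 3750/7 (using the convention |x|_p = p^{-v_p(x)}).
|3750/7|_5 = 1/625

Step 1 — compute v_5(x) by factoring powers of 5 out of the numerator and denominator: v_5(3750/7) = 4. Step 2 — apply |x|_p = p^{-v_p(x)} = 5^{-4} = 1/625.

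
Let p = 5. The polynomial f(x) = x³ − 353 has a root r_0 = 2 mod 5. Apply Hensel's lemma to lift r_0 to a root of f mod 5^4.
r_3 = 262 (mod 625)

Hensel: r_{i+1} = r_i − f(r_i)/f′(r_i) mod 5^{i+2}, where f′(x) = 3x². Iterate:
  r_0 = 2 (mod 5)
  r_1 = 12 (mod 25)
  r_2 = 12 (mod 125)
  r_3 = 262 (mod 625)
Final: r = 262 with f(r) ≡ 0 mod 5^4.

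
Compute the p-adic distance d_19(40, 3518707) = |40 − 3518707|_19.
d_19(40, 3518707) = 1/130321

Step 1 — x − y = 40 − 3518707 = -3518667. Step 2 — v_19(-3518667) = 4 (factor: -3518667 = −(19^4 · 27); the sign does not affect v_p). Step 3 — |x − y|_19 = 19^{-4} = 1/130321.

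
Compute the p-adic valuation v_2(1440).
v_2(1440) = 5

v_2(n) is the largest exponent k such that 2^k divides n. Factor out: 1440 = 2^5 · 45. (Sign doesn't affect v_p.) So v_2(1440) = 5.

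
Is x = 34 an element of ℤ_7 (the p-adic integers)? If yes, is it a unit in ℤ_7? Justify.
x ∈ ℤ_7^× (unit); v_7(x) = 0

ℤ_7 = {x ∈ ℚ_7 : v_7(x) ≥ 0} and ℤ_7^× = {x ∈ ℤ_7 : v_7(x) = 0}. Here v_7(34) = v_7(num) − v_7(den) = 0; compare against these criteria.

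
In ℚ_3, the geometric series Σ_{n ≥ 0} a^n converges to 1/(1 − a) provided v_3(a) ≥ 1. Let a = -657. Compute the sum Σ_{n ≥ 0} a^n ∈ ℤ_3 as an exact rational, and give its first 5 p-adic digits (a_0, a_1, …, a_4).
Σ a^n = 1/(1 − a) = 1/658;  first 5 digits = (1, 0, 2, 2, 1)

v_3(a) = 2 ≥ 1, so the series converges in ℤ_3 to 1/(1 − a) = 1/(1 − (-657)) = 1/658. Expand this rational in ℤ_3: compute digits iteratively via d_i = x_i mod 3, x_{i+1} = (x_i − d_i)/3. The first 5 digits are (1, 0, 2, 2, 1).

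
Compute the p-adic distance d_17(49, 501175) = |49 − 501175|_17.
d_17(49, 501175) = 1/83521

Step 1 — x − y = 49 − 501175 = -501126. Step 2 — v_17(-501126) = 4 (factor: -501126 = −(17^4 · 6); the sign does not affect v_p). Step 3 — |x − y|_17 = 17^{-4} = 1/83521.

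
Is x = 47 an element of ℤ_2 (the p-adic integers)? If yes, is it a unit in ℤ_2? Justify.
x ∈ ℤ_2^× (unit); v_2(x) = 0

ℤ_2 = {x ∈ ℚ_2 : v_2(x) ≥ 0} and ℤ_2^× = {x ∈ ℤ_2 : v_2(x) = 0}. Here v_2(47) = v_2(num) − v_2(den) = 0; compare against these criteria.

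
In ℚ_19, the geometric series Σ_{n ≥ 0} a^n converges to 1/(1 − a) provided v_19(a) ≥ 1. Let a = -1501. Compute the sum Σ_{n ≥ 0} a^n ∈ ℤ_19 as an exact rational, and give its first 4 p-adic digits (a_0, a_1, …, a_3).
Σ a^n = 1/(1 − a) = 1/1502;  first 4 digits = (1, 16, 4, 16)

v_19(a) = 1 ≥ 1, so the series converges in ℤ_19 to 1/(1 − a) = 1/(1 − (-1501)) = 1/1502. Expand this rational in ℤ_19: compute digits iteratively via d_i = x_i mod 19, x_{i+1} = (x_i − d_i)/19. The first 4 digits are (1, 16, 4, 16).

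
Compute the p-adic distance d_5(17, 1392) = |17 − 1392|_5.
d_5(17, 1392) = 1/125

Step 1 — x − y = 17 − 1392 = -1375. Step 2 — v_5(-1375) = 3 (factor: -1375 = −(5^3 · 11); the sign does not affect v_p). Step 3 — |x − y|_5 = 5^{-3} = 1/125.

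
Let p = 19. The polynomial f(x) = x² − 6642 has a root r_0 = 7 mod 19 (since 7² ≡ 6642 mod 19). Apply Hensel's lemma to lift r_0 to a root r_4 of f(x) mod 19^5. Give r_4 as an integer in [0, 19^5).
r_4 = 1530989 (mod 2476099)

Hensel's recurrence: r_{i+1} = r_i − f(r_i)·(f′(r_i))^{-1} mod 19^{i+2}, with f′(x) = 2x. Iterate:
  r_0 = 7 (mod 19)
  r_1 = 349 (mod 361)
  r_2 = 1432 (mod 6859)
  r_3 = 97458 (mod 130321)
  r_4 = 1530989 (mod 2476099)
Final: r_4 = 1530989, and one checks f(r_4) ≡ 0 mod 19^5.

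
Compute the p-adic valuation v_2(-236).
v_2(-236) = 2

v_2(n) is the largest exponent k such that 2^k divides n. Factor out: -236 = -2^2 · 59. (Sign doesn't affect v_p.) So v_2(-236) = 2.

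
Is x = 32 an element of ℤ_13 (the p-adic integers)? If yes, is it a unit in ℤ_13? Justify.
x ∈ ℤ_13^× (unit); v_13(x) = 0

ℤ_13 = {x ∈ ℚ_13 : v_13(x) ≥ 0} and ℤ_13^× = {x ∈ ℤ_13 : v_13(x) = 0}. Here v_13(32) = v_13(num) − v_13(den) = 0; compare against these criteria.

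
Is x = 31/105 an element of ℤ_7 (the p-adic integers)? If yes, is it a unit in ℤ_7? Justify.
x ∉ ℤ_7 (v_7(x) = -1 < 0)

ℤ_7 = {x ∈ ℚ_7 : v_7(x) ≥ 0} and ℤ_7^× = {x ∈ ℤ_7 : v_7(x) = 0}. Here v_7(31/105) = v_7(num) − v_7(den) = -1; compare against these criteria.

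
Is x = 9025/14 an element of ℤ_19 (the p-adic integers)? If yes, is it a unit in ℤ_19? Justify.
x ∈ ℤ_19 but not a unit; v_19(x) = 2 > 0

ℤ_19 = {x ∈ ℚ_19 : v_19(x) ≥ 0} and ℤ_19^× = {x ∈ ℤ_19 : v_19(x) = 0}. Here v_19(9025/14) = v_19(num) − v_19(den) = 2; compare against these criteria.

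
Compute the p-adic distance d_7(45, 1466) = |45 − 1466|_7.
d_7(45, 1466) = 1/49

Step 1 — x − y = 45 − 1466 = -1421. Step 2 — v_7(-1421) = 2 (factor: -1421 = −(7^2 · 29); the sign does not affect v_p). Step 3 — |x − y|_7 = 7^{-2} = 1/49.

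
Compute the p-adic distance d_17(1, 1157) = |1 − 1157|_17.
d_17(1, 1157) = 1/289

Step 1 — x − y = 1 − 1157 = -1156. Step 2 — v_17(-1156) = 2 (factor: -1156 = −(17^2 · 4); the sign does not affect v_p). Step 3 — |x − y|_17 = 17^{-2} = 1/289.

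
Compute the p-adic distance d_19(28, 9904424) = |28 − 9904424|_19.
d_19(28, 9904424) = 1/2476099

Step 1 — x − y = 28 − 9904424 = -9904396. Step 2 — v_19(-9904396) = 5 (factor: -9904396 = −(19^5 · 4); the sign does not affect v_p). Step 3 — |x − y|_19 = 19^{-5} = 1/2476099.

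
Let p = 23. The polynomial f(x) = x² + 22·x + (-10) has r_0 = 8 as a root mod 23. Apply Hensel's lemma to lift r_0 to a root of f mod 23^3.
r_2 = 11807 (mod 12167)

Hensel: r_{i+1} = r_i − f(r_i)·(f′(r_i))^{-1} mod 23^{i+2}, f′(x) = 2x + 22. Iterate:
  r_0 = 8 (mod 23)
  r_1 = 169 (mod 529)
  r_2 = 11807 (mod 12167)
Final: r = 11807 satisfies f(r) ≡ 0 mod 23^3.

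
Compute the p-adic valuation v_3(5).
v_3(5) = 0

v_3(n) is the largest exponent k such that 3^k divides n. Factor out: 5 = 3^0 · 5. (Sign doesn't affect v_p.) So v_3(5) = 0.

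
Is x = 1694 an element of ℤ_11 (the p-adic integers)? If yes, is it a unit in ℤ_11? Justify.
x ∈ ℤ_11 but not a unit; v_11(x) = 2 > 0

ℤ_11 = {x ∈ ℚ_11 : v_11(x) ≥ 0} and ℤ_11^× = {x ∈ ℤ_11 : v_11(x) = 0}. Here v_11(1694) = v_11(num) − v_11(den) = 2; compare against these criteria.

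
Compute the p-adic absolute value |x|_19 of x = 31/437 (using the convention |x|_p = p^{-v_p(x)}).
|31/437|_19 = 19

Step 1 — compute v_19(x) by factoring powers of 19 out of the numerator and denominator: v_19(31/437) = -1. Step 2 — apply |x|_p = p^{-v_p(x)} = 19^{1} = 19.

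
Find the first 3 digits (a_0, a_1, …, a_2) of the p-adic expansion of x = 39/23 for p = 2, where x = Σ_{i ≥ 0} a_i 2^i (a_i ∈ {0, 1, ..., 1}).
(a_0, …, a_2) = (1, 0, 0)

v_2(39/23) = 0 (numerator and denominator both coprime to 2), so x ∈ ℤ_2^×. Compute digits iteratively via a_i = x_i mod 2, x_{i+1} = (x_i − a_i)/2, with x_0 = x:
  x_0 = 39/23;  a_0 = 1;  x_1 = (x_0 − 1)/2 = 8/23
  x_1 = 8/23;  a_1 = 0;  x_2 = (x_1 − 0)/2 = 4/23
  x_2 = 4/23;  a_2 = 0;  x_3 = (x_2 − 0)/2 = 2/23
Digits: (1, 0, 0).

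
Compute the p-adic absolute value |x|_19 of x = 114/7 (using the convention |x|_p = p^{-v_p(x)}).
|114/7|_19 = 1/19

Step 1 — compute v_19(x) by factoring powers of 19 out of the numerator and denominator: v_19(114/7) = 1. Step 2 — apply |x|_p = p^{-v_p(x)} = 19^{-1} = 1/19.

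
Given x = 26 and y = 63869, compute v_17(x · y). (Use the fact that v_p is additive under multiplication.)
v_17(1660594) = 3

v_p(x) = 0 (factor: 26 = 17^0 · 26); v_p(y) = 3 (factor: 63869 = 17^3 · 13). Additivity: v_p(xy) = v_p(x) + v_p(y) = 0 + 3 = 3. (Direct check: xy = 1660594 = 17^3 · (338).)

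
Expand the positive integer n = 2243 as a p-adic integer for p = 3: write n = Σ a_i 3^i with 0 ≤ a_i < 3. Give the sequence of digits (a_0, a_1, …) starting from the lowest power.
(a_0, a_1, …) = (2, 0, 0, 2, 0, 0, 0, 1)

Repeated division by 3 gives the digits low-to-high: 2243 = 2 + 2·3^3 + 1·3^7. Digit sequence: (2, 0, 0, 2, 0, 0, 0, 1).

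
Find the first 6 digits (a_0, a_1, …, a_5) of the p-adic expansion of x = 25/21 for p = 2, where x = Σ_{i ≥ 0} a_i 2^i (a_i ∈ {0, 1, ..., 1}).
(a_0, …, a_5) = (1, 0, 1, 0, 1, 1)

v_2(25/21) = 0 (numerator and denominator both coprime to 2), so x ∈ ℤ_2^×. Compute digits iteratively via a_i = x_i mod 2, x_{i+1} = (x_i − a_i)/2, with x_0 = x:
  x_0 = 25/21;  a_0 = 1;  x_1 = (x_0 − 1)/2 = 2/21
  x_1 = 2/21;  a_1 = 0;  x_2 = (x_1 − 0)/2 = 1/21
  x_2 = 1/21;  a_2 = 1;  x_3 = (x_2 − 1)/2 = -10/21
  x_3 = -10/21;  a_3 = 0;  x_4 = (x_3 − 0)/2 = -5/21
  x_4 = -5/21;  a_4 = 1;  x_5 = (x_4 − 1)/2 = -13/21
  x_5 = -13/21;  a_5 = 1;  x_6 = (x_5 − 1)/2 = -17/21
Digits: (1, 0, 1, 0, 1, 1).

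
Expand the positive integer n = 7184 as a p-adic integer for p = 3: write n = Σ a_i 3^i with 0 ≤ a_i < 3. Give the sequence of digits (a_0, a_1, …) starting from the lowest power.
(a_0, a_1, …) = (2, 0, 0, 2, 1, 2, 0, 0, 1)

Repeated division by 3 gives the digits low-to-high: 7184 = 2 + 2·3^3 + 1·3^4 + 2·3^5 + 1·3^8. Digit sequence: (2, 0, 0, 2, 1, 2, 0, 0, 1).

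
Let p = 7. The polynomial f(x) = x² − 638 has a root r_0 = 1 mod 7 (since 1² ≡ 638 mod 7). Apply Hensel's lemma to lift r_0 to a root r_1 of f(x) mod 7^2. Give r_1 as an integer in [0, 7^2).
r_1 = 1 (mod 49)

Hensel's recurrence: r_{i+1} = r_i − f(r_i)·(f′(r_i))^{-1} mod 7^{i+2}, with f′(x) = 2x. Iterate:
  r_0 = 1 (mod 7)
  r_1 = 1 (mod 49)
Final: r_1 = 1, and one checks f(r_1) ≡ 0 mod 7^2.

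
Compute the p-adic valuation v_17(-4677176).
v_17(-4677176) = 4

v_17(n) is the largest exponent k such that 17^k divides n. Factor out: -4677176 = -17^4 · 56. (Sign doesn't affect v_p.) So v_17(-4677176) = 4.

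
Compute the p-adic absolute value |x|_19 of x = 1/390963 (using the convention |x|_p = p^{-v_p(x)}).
|1/390963|_19 = 130321

Step 1 — compute v_19(x) by factoring powers of 19 out of the numerator and denominator: v_19(1/390963) = -4. Step 2 — apply |x|_p = p^{-v_p(x)} = 19^{4} = 130321.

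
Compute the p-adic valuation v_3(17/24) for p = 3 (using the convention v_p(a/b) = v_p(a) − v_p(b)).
v_3(17/24) = -1

Factor powers of 3 from the numerator and denominator of the reduced fraction: 17 = 3^0 · 17 and 24 = 3^1 · 8. Apply v_p(a/b) = v_p(a) − v_p(b): v_3(17/24) = 0 − 1 = -1.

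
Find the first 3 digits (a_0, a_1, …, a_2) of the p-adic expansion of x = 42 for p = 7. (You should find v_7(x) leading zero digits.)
(a_0, …, a_2) = (0, 6, 0)

v_7(42) = 1, so a_0 = ... = a_0 = 0. Factor out: x = 7^1 · u with u = 6 a unit in ℤ_7. Expand u iteratively via a_{v+i} = u_i mod 7, u_{i+1} = (u_i − a_{v+i})/7:
  u_0 = 6;  a_1 = 6;  u_1 = (u_0 − 6)/7 = 0
  u_1 = 0;  a_2 = 0;  u_2 = (u_1 − 0)/7 = 0
Digits: (0, 6, 0).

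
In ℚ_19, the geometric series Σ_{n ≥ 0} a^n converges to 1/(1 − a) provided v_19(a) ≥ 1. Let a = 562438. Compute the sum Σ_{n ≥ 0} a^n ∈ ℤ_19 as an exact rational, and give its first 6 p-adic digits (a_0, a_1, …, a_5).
Σ a^n = 1/(1 − a) = -1/562437;  first 6 digits = (1, 0, 0, 6, 4, 0)

v_19(a) = 3 ≥ 1, so the series converges in ℤ_19 to 1/(1 − a) = 1/(1 − 562438) = -1/562437. Expand this rational in ℤ_19: compute digits iteratively via d_i = x_i mod 19, x_{i+1} = (x_i − d_i)/19. The first 6 digits are (1, 0, 0, 6, 4, 0).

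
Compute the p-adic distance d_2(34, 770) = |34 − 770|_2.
d_2(34, 770) = 1/32

Step 1 — x − y = 34 − 770 = -736. Step 2 — v_2(-736) = 5 (factor: -736 = −(2^5 · 23); the sign does not affect v_p). Step 3 — |x − y|_2 = 2^{-5} = 1/32.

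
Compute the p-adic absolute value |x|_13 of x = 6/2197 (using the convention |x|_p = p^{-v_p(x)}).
|6/2197|_13 = 2197

Step 1 — compute v_13(x) by factoring powers of 13 out of the numerator and denominator: v_13(6/2197) = -3. Step 2 — apply |x|_p = p^{-v_p(x)} = 13^{3} = 2197.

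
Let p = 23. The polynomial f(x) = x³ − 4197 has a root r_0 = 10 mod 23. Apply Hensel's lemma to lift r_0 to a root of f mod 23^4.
r_3 = 89963 (mod 279841)

Hensel: r_{i+1} = r_i − f(r_i)/f′(r_i) mod 23^{i+2}, where f′(x) = 3x². Iterate:
  r_0 = 10 (mod 23)
  r_1 = 33 (mod 529)
  r_2 = 4794 (mod 12167)
  r_3 = 89963 (mod 279841)
Final: r = 89963 with f(r) ≡ 0 mod 23^4.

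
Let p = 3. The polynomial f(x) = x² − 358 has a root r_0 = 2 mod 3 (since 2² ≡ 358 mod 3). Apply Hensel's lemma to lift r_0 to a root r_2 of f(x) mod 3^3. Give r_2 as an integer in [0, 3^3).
r_2 = 14 (mod 27)

Hensel's recurrence: r_{i+1} = r_i − f(r_i)·(f′(r_i))^{-1} mod 3^{i+2}, with f′(x) = 2x. Iterate:
  r_0 = 2 (mod 3)
  r_1 = 5 (mod 9)
  r_2 = 14 (mod 27)
Final: r_2 = 14, and one checks f(r_2) ≡ 0 mod 3^3.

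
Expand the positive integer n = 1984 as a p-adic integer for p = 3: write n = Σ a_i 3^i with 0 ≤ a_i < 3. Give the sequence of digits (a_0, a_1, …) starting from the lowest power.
(a_0, a_1, …) = (1, 1, 1, 1, 0, 2, 2)

Repeated division by 3 gives the digits low-to-high: 1984 = 1 + 1·3^1 + 1·3^2 + 1·3^3 + 2·3^5 + 2·3^6. Digit sequence: (1, 1, 1, 1, 0, 2, 2).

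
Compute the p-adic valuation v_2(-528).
v_2(-528) = 4

v_2(n) is the largest exponent k such that 2^k divides n. Factor out: -528 = -2^4 · 33. (Sign doesn't affect v_p.) So v_2(-528) = 4.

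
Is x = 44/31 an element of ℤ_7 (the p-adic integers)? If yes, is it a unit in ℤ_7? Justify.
x ∈ ℤ_7^× (unit); v_7(x) = 0

ℤ_7 = {x ∈ ℚ_7 : v_7(x) ≥ 0} and ℤ_7^× = {x ∈ ℤ_7 : v_7(x) = 0}. Here v_7(44/31) = v_7(num) − v_7(den) = 0; compare against these criteria.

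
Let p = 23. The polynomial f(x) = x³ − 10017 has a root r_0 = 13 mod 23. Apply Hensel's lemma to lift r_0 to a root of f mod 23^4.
r_3 = 231600 (mod 279841)

Hensel: r_{i+1} = r_i − f(r_i)/f′(r_i) mod 23^{i+2}, where f′(x) = 3x². Iterate:
  r_0 = 13 (mod 23)
  r_1 = 427 (mod 529)
  r_2 = 427 (mod 12167)
  r_3 = 231600 (mod 279841)
Final: r = 231600 with f(r) ≡ 0 mod 23^4.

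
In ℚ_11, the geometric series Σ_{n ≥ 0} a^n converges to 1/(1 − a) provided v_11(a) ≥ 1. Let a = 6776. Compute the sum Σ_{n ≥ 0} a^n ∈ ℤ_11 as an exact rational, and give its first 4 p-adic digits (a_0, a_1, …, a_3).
Σ a^n = 1/(1 − a) = -1/6775;  first 4 digits = (1, 0, 1, 5)

v_11(a) = 2 ≥ 1, so the series converges in ℤ_11 to 1/(1 − a) = 1/(1 − 6776) = -1/6775. Expand this rational in ℤ_11: compute digits iteratively via d_i = x_i mod 11, x_{i+1} = (x_i − d_i)/11. The first 4 digits are (1, 0, 1, 5).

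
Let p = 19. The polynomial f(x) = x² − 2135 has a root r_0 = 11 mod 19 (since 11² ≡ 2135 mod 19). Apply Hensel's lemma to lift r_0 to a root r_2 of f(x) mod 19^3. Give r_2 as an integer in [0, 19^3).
r_2 = 3450 (mod 6859)

Hensel's recurrence: r_{i+1} = r_i − f(r_i)·(f′(r_i))^{-1} mod 19^{i+2}, with f′(x) = 2x. Iterate:
  r_0 = 11 (mod 19)
  r_1 = 201 (mod 361)
  r_2 = 3450 (mod 6859)
Final: r_2 = 3450, and one checks f(r_2) ≡ 0 mod 19^3.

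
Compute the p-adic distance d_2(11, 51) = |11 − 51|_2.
d_2(11, 51) = 1/8

Step 1 — x − y = 11 − 51 = -40. Step 2 — v_2(-40) = 3 (factor: -40 = −(2^3 · 5); the sign does not affect v_p). Step 3 — |x − y|_2 = 2^{-3} = 1/8.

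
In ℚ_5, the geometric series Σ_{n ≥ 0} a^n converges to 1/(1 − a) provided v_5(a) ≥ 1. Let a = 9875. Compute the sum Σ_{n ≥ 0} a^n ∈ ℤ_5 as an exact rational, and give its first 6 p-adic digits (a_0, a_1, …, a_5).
Σ a^n = 1/(1 − a) = -1/9874;  first 6 digits = (1, 0, 0, 4, 0, 3)

v_5(a) = 3 ≥ 1, so the series converges in ℤ_5 to 1/(1 − a) = 1/(1 − 9875) = -1/9874. Expand this rational in ℤ_5: compute digits iteratively via d_i = x_i mod 5, x_{i+1} = (x_i − d_i)/5. The first 6 digits are (1, 0, 0, 4, 0, 3).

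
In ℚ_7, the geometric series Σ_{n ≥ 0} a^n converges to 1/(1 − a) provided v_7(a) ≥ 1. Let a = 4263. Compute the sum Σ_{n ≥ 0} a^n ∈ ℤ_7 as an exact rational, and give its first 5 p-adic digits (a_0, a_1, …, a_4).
Σ a^n = 1/(1 − a) = -1/4262;  first 5 digits = (1, 0, 3, 5, 3)

v_7(a) = 2 ≥ 1, so the series converges in ℤ_7 to 1/(1 − a) = 1/(1 − 4263) = -1/4262. Expand this rational in ℤ_7: compute digits iteratively via d_i = x_i mod 7, x_{i+1} = (x_i − d_i)/7. The first 5 digits are (1, 0, 3, 5, 3).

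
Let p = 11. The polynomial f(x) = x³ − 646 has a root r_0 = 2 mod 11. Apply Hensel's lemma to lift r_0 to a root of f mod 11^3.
r_2 = 398 (mod 1331)

Hensel: r_{i+1} = r_i − f(r_i)/f′(r_i) mod 11^{i+2}, where f′(x) = 3x². Iterate:
  r_0 = 2 (mod 11)
  r_1 = 35 (mod 121)
  r_2 = 398 (mod 1331)
Final: r = 398 with f(r) ≡ 0 mod 11^3.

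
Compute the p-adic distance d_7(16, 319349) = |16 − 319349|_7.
d_7(16, 319349) = 1/16807

Step 1 — x − y = 16 − 319349 = -319333. Step 2 — v_7(-319333) = 5 (factor: -319333 = −(7^5 · 19); the sign does not affect v_p). Step 3 — |x − y|_7 = 7^{-5} = 1/16807.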